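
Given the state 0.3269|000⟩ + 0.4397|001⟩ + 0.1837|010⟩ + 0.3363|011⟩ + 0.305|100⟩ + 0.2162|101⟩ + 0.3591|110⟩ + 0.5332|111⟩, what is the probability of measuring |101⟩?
0.04674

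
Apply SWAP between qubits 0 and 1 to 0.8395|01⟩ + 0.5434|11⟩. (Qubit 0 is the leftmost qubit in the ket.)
0.8395|10⟩ + 0.5434|11⟩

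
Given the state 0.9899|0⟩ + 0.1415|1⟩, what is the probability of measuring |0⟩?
0.9799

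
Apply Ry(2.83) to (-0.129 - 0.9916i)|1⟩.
(0.1274 + 0.9796i)|0⟩ + (-0.02002 - 0.1539i)|1⟩

Ry(2.83) = [[cos(θ/2), −sin(θ/2)], [sin(θ/2), cos(θ/2)]]; θ = 2.83, cos(θ/2) ≈ 0.155167, sin(θ/2) ≈ 0.987888.
With a = amp(|0⟩) = 0 and b = amp(|1⟩) = (-0.129 - 0.9916i):
new amp(|0⟩) = (0.155167)·a + (-0.987888)·b = (0.1274 + 0.9796i)
new amp(|1⟩) = (0.987888)·a + (0.155167)·b = (-0.02002 - 0.1539i)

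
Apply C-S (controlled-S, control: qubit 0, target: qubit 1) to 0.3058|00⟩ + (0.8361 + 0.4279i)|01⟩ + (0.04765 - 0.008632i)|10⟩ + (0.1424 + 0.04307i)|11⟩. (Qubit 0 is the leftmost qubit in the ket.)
0.3058|00⟩ + (0.8361 + 0.4279i)|01⟩ + (0.04765 - 0.008632i)|10⟩ + (-0.04307 + 0.1424i)|11⟩

C-S leaves the control-|0⟩ kets |00⟩, |01⟩ unchanged and applies S to qubit 1 on the control-|1⟩ pair (|10⟩, |11⟩).
S = [[1, 0], [0, i]].
With a = amp(|10⟩) = (0.04765 - 0.008632i) and b = amp(|11⟩) = (0.1424 + 0.04307i):
new amp(|10⟩) = (1)·a = (0.04765 - 0.008632i)
new amp(|11⟩) = (i)·b = (-0.04307 + 0.1424i)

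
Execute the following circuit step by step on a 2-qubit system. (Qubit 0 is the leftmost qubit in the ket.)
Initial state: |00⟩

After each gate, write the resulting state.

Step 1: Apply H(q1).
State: 1/√2|00⟩ + 1/√2|01⟩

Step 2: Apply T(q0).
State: 1/√2|00⟩ + 1/√2|01⟩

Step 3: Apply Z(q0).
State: 1/√2|00⟩ + 1/√2|01⟩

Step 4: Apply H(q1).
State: |00⟩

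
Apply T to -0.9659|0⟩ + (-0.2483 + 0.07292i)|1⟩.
-0.9659|0⟩ + (-0.2271 - 0.124i)|1⟩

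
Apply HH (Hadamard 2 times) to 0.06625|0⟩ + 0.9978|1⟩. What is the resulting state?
0.06625|0⟩ + 0.9978|1⟩

H² = I, so an even number of Hadamards cancels: H^2 = I and the state is unchanged.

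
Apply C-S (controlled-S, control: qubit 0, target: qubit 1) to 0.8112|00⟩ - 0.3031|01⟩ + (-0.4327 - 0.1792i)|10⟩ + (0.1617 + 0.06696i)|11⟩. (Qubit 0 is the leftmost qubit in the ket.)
0.8112|00⟩ - 0.3031|01⟩ + (-0.4327 - 0.1792i)|10⟩ + (-0.06696 + 0.1617i)|11⟩

C-S leaves the control-|0⟩ kets |00⟩, |01⟩ unchanged and applies S to qubit 1 on the control-|1⟩ pair (|10⟩, |11⟩).
S = [[1, 0], [0, i]].
With a = amp(|10⟩) = (-0.4327 - 0.1792i) and b = amp(|11⟩) = (0.1617 + 0.06696i):
new amp(|10⟩) = (1)·a = (-0.4327 - 0.1792i)
new amp(|11⟩) = (i)·b = (-0.06696 + 0.1617i)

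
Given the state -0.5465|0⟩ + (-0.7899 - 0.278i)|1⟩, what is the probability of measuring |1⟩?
0.7012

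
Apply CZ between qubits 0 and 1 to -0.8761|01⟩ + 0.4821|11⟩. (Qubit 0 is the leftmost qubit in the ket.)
-0.8761|01⟩ - 0.4821|11⟩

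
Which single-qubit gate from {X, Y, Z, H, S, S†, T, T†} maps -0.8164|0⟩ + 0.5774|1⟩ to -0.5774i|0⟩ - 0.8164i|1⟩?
Y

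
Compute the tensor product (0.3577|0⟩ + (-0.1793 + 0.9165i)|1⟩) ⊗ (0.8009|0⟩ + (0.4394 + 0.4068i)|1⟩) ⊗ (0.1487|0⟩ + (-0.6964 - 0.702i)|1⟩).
0.0426|000⟩ + (-0.1995 - 0.2011i)|001⟩ + (0.02337 + 0.02164i)|010⟩ + (-0.007306 - 0.2117i)|011⟩ + (-0.02135 + 0.1091i)|100⟩ + (0.6153 - 0.4104i)|101⟩ + (-0.06716 + 0.04904i)|110⟩ + (0.546 + 0.08738i)|111⟩

amp(|b₁b₂…⟩) = product of the factor amplitudes for bits b₁, b₂, …; only kets whose every factor amplitude is nonzero survive.
|000⟩: (0.3577)(0.8009)(0.1487) = 0.0426
|001⟩: (0.3577)(0.8009)(-0.6964 - 0.702i) = (-0.1995 - 0.2011i)
|010⟩: (0.3577)(0.4394 + 0.4068i)(0.1487) = (0.02337 + 0.02164i)
|011⟩: (0.3577)(0.4394 + 0.4068i)(-0.6964 - 0.702i) = (-0.007306 - 0.2117i)
|100⟩: (-0.1793 + 0.9165i)(0.8009)(0.1487) = (-0.02135 + 0.1091i)
|101⟩: (-0.1793 + 0.9165i)(0.8009)(-0.6964 - 0.702i) = (0.6153 - 0.4104i)
|110⟩: (-0.1793 + 0.9165i)(0.4394 + 0.4068i)(0.1487) = (-0.06716 + 0.04904i)
|111⟩: (-0.1793 + 0.9165i)(0.4394 + 0.4068i)(-0.6964 - 0.702i) = (0.546 + 0.08738i)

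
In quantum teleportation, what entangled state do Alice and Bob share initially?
Bell state |Φ+⟩ = (|00⟩ + |11⟩)/√2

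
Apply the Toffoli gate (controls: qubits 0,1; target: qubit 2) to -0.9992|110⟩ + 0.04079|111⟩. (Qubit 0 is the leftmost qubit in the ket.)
0.04079|110⟩ - 0.9992|111⟩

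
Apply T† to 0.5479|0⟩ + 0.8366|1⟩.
0.5479|0⟩ + (0.5916 - 0.5916i)|1⟩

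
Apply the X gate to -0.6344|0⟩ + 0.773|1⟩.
0.773|0⟩ - 0.6344|1⟩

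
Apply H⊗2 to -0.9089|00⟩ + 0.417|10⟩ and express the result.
-0.246|00⟩ - 0.246|01⟩ - 0.663|10⟩ - 0.663|11⟩

H⊗2 gives amp(|y⟩) = (1/2) Σ_x (−1)^(x·y) amp(|x⟩), where x·y is the number of positions in which both x and y have a 1.
|00⟩: (-0.9089 + 0.417)/2 = -0.246
|01⟩: (-0.9089 + 0.417)/2 = -0.246
|10⟩: (-0.9089 - 0.417)/2 = -0.663
|11⟩: (-0.9089 - 0.417)/2 = -0.663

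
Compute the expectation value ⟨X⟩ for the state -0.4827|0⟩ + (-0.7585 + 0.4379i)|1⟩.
0.7323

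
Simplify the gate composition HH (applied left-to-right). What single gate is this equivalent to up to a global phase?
I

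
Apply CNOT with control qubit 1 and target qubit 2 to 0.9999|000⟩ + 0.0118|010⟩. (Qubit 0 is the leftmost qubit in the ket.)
0.9999|000⟩ + 0.0118|011⟩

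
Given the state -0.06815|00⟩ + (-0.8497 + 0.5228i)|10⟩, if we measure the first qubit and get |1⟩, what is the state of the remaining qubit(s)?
(-0.8517 + 0.524i)|0⟩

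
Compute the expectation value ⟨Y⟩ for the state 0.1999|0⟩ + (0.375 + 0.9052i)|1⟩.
0.3619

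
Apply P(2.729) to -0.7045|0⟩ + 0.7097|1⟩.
-0.7045|0⟩ + (-0.6501 + 0.2846i)|1⟩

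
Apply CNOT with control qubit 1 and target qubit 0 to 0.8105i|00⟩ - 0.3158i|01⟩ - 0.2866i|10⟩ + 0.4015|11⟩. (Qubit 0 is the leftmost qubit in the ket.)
0.8105i|00⟩ + 0.4015|01⟩ - 0.2866i|10⟩ - 0.3158i|11⟩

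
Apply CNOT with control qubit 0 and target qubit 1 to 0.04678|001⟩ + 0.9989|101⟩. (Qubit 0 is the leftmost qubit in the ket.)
0.04678|001⟩ + 0.9989|111⟩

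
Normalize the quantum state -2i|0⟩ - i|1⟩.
-0.8944i|0⟩ - (1/√5)i|1⟩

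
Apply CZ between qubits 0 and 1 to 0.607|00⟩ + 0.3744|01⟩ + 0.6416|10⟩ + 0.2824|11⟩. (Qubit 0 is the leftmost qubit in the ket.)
0.607|00⟩ + 0.3744|01⟩ + 0.6416|10⟩ - 0.2824|11⟩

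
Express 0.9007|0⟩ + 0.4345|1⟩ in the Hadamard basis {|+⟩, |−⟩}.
0.9441|+⟩ + 0.3297|−⟩

With |ψ⟩ = α|0⟩ + β|1⟩, the Hadamard-basis coefficients are ⟨+|ψ⟩ = (α + β)/√2 and ⟨−|ψ⟩ = (α − β)/√2.
Here α = 0.9007, β = 0.4345: (α + β)/√2 = 0.9441, (α − β)/√2 = 0.3297.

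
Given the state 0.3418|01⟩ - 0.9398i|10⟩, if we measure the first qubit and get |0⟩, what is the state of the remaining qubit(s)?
|1⟩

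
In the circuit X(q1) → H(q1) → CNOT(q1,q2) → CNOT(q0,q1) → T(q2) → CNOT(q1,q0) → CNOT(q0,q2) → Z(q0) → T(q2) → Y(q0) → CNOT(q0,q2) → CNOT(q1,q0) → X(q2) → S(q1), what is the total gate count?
14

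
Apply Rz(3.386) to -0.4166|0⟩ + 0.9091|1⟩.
(0.05078 + 0.4135i)|0⟩ + (-0.1108 + 0.9023i)|1⟩

Rz(3.386) = [[e^(−iθ/2), 0], [0, e^(iθ/2)]] with e^(±iθ/2) = cos(θ/2) ± i·sin(θ/2); θ = 3.386, cos(θ/2) ≈ -0.1219, sin(θ/2) ≈ 0.992542.
With a = amp(|0⟩) = -0.4166 and b = amp(|1⟩) = 0.9091:
new amp(|0⟩) = (-0.1219 - 0.992542i)·a = (0.05078 + 0.4135i)
new amp(|1⟩) = (-0.1219 + 0.992542i)·b = (-0.1108 + 0.9023i)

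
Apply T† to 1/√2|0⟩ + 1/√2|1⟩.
1/√2|0⟩ + (1/2 - (1/2)i)|1⟩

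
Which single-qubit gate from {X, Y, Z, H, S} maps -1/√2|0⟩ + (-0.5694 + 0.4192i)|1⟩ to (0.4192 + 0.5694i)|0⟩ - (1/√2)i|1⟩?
Y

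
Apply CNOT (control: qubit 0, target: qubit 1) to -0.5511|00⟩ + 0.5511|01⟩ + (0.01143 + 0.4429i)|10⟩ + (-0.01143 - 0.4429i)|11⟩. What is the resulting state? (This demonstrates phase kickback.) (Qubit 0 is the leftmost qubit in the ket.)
-0.5511|00⟩ + 0.5511|01⟩ + (-0.01143 - 0.4429i)|10⟩ + (0.01143 + 0.4429i)|11⟩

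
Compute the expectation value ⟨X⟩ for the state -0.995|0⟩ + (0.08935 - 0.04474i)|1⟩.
-0.1778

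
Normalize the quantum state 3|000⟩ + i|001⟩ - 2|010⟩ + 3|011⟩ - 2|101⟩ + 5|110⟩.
0.416|000⟩ + 0.1387i|001⟩ - 0.2774|010⟩ + 0.416|011⟩ - 0.2774|101⟩ + 0.6934|110⟩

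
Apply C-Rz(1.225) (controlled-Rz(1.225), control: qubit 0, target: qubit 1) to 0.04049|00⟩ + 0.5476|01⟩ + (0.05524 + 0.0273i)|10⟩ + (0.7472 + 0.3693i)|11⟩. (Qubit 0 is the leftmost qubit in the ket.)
0.04049|00⟩ + 0.5476|01⟩ + (0.06089 - 0.009421i)|10⟩ + (0.3991 + 0.7317i)|11⟩

C-Rz(1.225) leaves the control-|0⟩ kets |00⟩, |01⟩ unchanged and applies Rz(1.225) to qubit 1 on the control-|1⟩ pair (|10⟩, |11⟩).
Rz(1.225) = [[e^(−iθ/2), 0], [0, e^(iθ/2)]] with e^(±iθ/2) = cos(θ/2) ± i·sin(θ/2); θ = 1.225, cos(θ/2) ≈ 0.818213, sin(θ/2) ≈ 0.574915.
With a = amp(|10⟩) = (0.05524 + 0.0273i) and b = amp(|11⟩) = (0.7472 + 0.3693i):
new amp(|10⟩) = (0.818213 - 0.574915i)·a = (0.06089 - 0.009421i)
new amp(|11⟩) = (0.818213 + 0.574915i)·b = (0.3991 + 0.7317i)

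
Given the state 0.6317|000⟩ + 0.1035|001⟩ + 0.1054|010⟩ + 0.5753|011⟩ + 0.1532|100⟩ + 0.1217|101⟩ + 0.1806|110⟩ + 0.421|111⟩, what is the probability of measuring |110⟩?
0.03262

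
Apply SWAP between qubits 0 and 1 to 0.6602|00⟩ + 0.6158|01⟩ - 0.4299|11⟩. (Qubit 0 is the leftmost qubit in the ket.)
0.6602|00⟩ + 0.6158|10⟩ - 0.4299|11⟩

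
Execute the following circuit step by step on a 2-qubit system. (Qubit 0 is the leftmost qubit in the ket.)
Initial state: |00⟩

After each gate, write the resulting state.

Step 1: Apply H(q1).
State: 1/√2|00⟩ + 1/√2|01⟩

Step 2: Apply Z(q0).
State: 1/√2|00⟩ + 1/√2|01⟩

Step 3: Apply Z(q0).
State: 1/√2|00⟩ + 1/√2|01⟩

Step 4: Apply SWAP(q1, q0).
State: 1/√2|00⟩ + 1/√2|10⟩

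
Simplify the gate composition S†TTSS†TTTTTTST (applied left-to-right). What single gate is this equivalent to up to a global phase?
T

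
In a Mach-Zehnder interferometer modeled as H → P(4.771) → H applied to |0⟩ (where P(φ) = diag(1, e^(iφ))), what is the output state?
(0.5293 - 0.4991i)|0⟩ + (0.4707 + 0.4991i)|1⟩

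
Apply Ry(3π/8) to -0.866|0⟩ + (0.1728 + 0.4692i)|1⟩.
(-0.8161 - 0.2607i)|0⟩ + (-0.3374 + 0.3901i)|1⟩

Ry(3π/8) = [[cos(θ/2), −sin(θ/2)], [sin(θ/2), cos(θ/2)]]; θ = 3π/8, cos(θ/2) ≈ 0.83147, sin(θ/2) ≈ 0.55557.
With a = amp(|0⟩) = -0.866 and b = amp(|1⟩) = (0.1728 + 0.4692i):
new amp(|0⟩) = (0.83147)·a + (-0.55557)·b = (-0.8161 - 0.2607i)
new amp(|1⟩) = (0.55557)·a + (0.83147)·b = (-0.3374 + 0.3901i)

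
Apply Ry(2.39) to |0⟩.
0.367|0⟩ + 0.9302|1⟩

Ry(2.39) = [[cos(θ/2), −sin(θ/2)], [sin(θ/2), cos(θ/2)]]; θ = 2.39, cos(θ/2) ≈ 0.367013, sin(θ/2) ≈ 0.930216.
With a = amp(|0⟩) = 1 and b = amp(|1⟩) = 0:
new amp(|0⟩) = (0.367013)·a + (-0.930216)·b = 0.367
new amp(|1⟩) = (0.930216)·a + (0.367013)·b = 0.9302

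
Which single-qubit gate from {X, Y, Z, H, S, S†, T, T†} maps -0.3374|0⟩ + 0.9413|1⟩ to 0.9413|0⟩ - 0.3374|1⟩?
X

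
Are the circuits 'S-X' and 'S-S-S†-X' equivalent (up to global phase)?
Yes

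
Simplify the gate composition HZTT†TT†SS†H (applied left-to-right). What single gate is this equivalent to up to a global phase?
X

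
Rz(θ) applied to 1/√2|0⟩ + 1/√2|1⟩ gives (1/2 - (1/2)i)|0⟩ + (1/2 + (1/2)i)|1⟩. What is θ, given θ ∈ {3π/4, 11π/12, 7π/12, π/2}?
π/2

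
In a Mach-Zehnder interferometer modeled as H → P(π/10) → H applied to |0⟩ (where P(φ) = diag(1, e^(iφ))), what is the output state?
(0.9755 + 0.1545i)|0⟩ + (0.02447 - 0.1545i)|1⟩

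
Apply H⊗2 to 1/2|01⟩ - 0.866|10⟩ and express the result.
-0.183|00⟩ - 0.683|01⟩ + 0.683|10⟩ + 0.183|11⟩

H⊗2 gives amp(|y⟩) = (1/2) Σ_x (−1)^(x·y) amp(|x⟩), where x·y is the number of positions in which both x and y have a 1.
|00⟩: (1/2 - 0.866)/2 = -0.183
|01⟩: (-1/2 - 0.866)/2 = -0.683
|10⟩: (1/2 + 0.866)/2 = 0.683
|11⟩: (-1/2 + 0.866)/2 = 0.183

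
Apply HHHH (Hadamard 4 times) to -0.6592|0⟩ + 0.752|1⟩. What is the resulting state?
-0.6592|0⟩ + 0.752|1⟩

H² = I, so an even number of Hadamards cancels: H^4 = I and the state is unchanged.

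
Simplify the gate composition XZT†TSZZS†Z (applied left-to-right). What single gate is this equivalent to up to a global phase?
X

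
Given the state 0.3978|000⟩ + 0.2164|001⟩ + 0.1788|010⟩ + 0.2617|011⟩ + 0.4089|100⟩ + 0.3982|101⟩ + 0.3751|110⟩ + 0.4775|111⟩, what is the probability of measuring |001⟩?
0.04683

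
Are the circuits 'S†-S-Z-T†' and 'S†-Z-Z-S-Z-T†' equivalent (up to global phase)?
Yes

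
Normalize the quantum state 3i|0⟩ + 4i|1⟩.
0.6i|0⟩ + 0.8i|1⟩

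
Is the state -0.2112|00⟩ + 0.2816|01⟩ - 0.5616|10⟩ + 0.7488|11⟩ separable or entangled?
Separable

Writing the state as a|00⟩ + b|01⟩ + c|10⟩ + d|11⟩, it is a product state iff ad − bc = 0.
Here (a, b, c, d) = (-0.2112, 0.2816, -0.5616, 0.7488): ad − bc = (-0.2112)(0.7488) − (0.2816)(-0.5616) = 0, so the state is separable.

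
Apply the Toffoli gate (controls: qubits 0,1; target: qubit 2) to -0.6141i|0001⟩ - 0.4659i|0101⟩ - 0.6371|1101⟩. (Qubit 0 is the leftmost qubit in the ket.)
-0.6141i|0001⟩ - 0.4659i|0101⟩ - 0.6371|1111⟩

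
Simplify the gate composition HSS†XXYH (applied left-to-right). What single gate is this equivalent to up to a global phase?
Y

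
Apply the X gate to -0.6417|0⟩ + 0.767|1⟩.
0.767|0⟩ - 0.6417|1⟩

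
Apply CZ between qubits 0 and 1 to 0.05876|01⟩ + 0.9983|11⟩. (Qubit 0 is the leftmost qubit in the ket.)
0.05876|01⟩ - 0.9983|11⟩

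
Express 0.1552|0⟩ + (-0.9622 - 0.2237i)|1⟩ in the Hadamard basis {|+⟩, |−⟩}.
(-0.5706 - 0.1582i)|+⟩ + (0.7901 + 0.1582i)|−⟩

With |ψ⟩ = α|0⟩ + β|1⟩, the Hadamard-basis coefficients are ⟨+|ψ⟩ = (α + β)/√2 and ⟨−|ψ⟩ = (α − β)/√2.
Here α = 0.1552, β = (-0.9622 - 0.2237i): (α + β)/√2 = (-0.5706 - 0.1582i), (α − β)/√2 = (0.7901 + 0.1582i).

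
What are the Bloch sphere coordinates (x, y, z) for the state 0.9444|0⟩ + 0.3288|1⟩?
(0.621, 0, 0.7838)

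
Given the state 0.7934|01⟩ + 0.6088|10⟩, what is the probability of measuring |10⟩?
0.3706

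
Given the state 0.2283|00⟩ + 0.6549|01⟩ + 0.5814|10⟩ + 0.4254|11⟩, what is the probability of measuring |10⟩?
0.338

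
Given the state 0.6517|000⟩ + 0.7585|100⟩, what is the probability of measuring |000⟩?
0.4247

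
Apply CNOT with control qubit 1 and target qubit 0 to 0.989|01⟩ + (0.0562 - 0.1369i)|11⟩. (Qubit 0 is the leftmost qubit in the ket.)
(0.0562 - 0.1369i)|01⟩ + 0.989|11⟩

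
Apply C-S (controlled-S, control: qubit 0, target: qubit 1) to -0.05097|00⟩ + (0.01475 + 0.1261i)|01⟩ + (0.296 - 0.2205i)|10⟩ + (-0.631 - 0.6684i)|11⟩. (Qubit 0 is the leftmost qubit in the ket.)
-0.05097|00⟩ + (0.01475 + 0.1261i)|01⟩ + (0.296 - 0.2205i)|10⟩ + (0.6684 - 0.631i)|11⟩

C-S leaves the control-|0⟩ kets |00⟩, |01⟩ unchanged and applies S to qubit 1 on the control-|1⟩ pair (|10⟩, |11⟩).
S = [[1, 0], [0, i]].
With a = amp(|10⟩) = (0.296 - 0.2205i) and b = amp(|11⟩) = (-0.631 - 0.6684i):
new amp(|10⟩) = (1)·a = (0.296 - 0.2205i)
new amp(|11⟩) = (i)·b = (0.6684 - 0.631i)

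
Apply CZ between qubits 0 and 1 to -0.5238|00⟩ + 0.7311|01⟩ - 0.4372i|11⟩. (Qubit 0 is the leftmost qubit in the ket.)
-0.5238|00⟩ + 0.7311|01⟩ + 0.4372i|11⟩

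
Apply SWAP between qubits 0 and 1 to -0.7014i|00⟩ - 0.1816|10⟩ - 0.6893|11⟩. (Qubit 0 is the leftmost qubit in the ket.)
-0.7014i|00⟩ - 0.1816|01⟩ - 0.6893|11⟩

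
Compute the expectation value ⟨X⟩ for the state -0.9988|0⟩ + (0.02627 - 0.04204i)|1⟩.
-0.05248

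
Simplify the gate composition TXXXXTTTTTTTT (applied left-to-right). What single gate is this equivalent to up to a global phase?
T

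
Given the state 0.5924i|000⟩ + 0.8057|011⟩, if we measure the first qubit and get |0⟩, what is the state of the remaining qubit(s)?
0.5924i|00⟩ + 0.8057|11⟩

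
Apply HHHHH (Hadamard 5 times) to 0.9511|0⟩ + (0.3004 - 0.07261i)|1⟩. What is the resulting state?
(0.8849 - 0.05134i)|0⟩ + (0.4601 + 0.05134i)|1⟩

H² = I, so H^5 = H: a single Hadamard. With (a, b) = (0.9511, (0.3004 - 0.07261i)), H gives ((a + b)/√2, (a − b)/√2) = ((0.8849 - 0.05134i), (0.4601 + 0.05134i)).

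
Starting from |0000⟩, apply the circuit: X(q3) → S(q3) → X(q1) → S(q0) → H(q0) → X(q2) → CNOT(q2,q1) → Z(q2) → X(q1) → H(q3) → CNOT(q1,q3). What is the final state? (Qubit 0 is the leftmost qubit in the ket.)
(1/2)i|0110⟩ - (1/2)i|0111⟩ + (1/2)i|1110⟩ - (1/2)i|1111⟩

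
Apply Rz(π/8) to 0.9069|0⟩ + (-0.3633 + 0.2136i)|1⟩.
(0.8895 - 0.1769i)|0⟩ + (-0.398 + 0.1386i)|1⟩

Rz(π/8) = [[e^(−iθ/2), 0], [0, e^(iθ/2)]] with e^(±iθ/2) = cos(θ/2) ± i·sin(θ/2); θ = π/8, cos(θ/2) ≈ 0.980785, sin(θ/2) ≈ 0.19509.
With a = amp(|0⟩) = 0.9069 and b = amp(|1⟩) = (-0.3633 + 0.2136i):
new amp(|0⟩) = (0.980785 - 0.19509i)·a = (0.8895 - 0.1769i)
new amp(|1⟩) = (0.980785 + 0.19509i)·b = (-0.398 + 0.1386i)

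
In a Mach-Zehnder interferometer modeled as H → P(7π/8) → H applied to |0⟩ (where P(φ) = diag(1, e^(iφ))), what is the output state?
(0.03806 + 0.1913i)|0⟩ + (0.9619 - 0.1913i)|1⟩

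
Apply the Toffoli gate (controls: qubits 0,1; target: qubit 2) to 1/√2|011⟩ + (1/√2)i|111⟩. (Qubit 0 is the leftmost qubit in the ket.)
1/√2|011⟩ + (1/√2)i|110⟩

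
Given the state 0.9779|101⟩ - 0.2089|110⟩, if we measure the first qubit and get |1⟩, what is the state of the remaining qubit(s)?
0.9779|01⟩ - 0.2089|10⟩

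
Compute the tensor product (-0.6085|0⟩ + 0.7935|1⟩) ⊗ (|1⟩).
-0.6085|01⟩ + 0.7935|11⟩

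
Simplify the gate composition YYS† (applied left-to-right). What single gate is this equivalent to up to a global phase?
S†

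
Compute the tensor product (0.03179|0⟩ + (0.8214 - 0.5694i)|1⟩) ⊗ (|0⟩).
0.03179|00⟩ + (0.8214 - 0.5694i)|10⟩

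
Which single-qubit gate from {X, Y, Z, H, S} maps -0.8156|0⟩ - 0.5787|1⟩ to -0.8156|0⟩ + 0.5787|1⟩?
Z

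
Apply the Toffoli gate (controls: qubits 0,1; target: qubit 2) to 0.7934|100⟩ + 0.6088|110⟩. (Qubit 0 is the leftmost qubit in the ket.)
0.7934|100⟩ + 0.6088|111⟩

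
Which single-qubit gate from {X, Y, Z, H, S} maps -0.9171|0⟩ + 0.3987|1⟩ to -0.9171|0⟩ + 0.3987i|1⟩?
S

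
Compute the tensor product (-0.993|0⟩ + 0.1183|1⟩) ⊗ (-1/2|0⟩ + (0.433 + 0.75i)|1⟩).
0.4965|00⟩ + (-0.43 - 0.7448i)|01⟩ - 0.05915|10⟩ + (0.05122 + 0.08873i)|11⟩

amp(|b₁b₂…⟩) = product of the factor amplitudes for bits b₁, b₂, …; only kets whose every factor amplitude is nonzero survive.
|00⟩: (-0.993)(-1/2) = 0.4965
|01⟩: (-0.993)(0.433 + 0.75i) = (-0.43 - 0.7448i)
|10⟩: (0.1183)(-1/2) = -0.05915
|11⟩: (0.1183)(0.433 + 0.75i) = (0.05122 + 0.08873i)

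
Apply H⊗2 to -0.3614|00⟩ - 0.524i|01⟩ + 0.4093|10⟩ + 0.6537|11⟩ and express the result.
(0.3508 - 0.262i)|00⟩ + (-0.3029 + 0.262i)|01⟩ + (-0.7122 - 0.262i)|10⟩ + (-0.0585 + 0.262i)|11⟩

H⊗2 gives amp(|y⟩) = (1/2) Σ_x (−1)^(x·y) amp(|x⟩), where x·y is the number of positions in which both x and y have a 1.
|00⟩: (-0.3614 - 0.524i + 0.4093 + 0.6537)/2 = (0.3508 - 0.262i)
|01⟩: (-0.3614 + 0.524i + 0.4093 - 0.6537)/2 = (-0.3029 + 0.262i)
|10⟩: (-0.3614 - 0.524i - 0.4093 - 0.6537)/2 = (-0.7122 - 0.262i)
|11⟩: (-0.3614 + 0.524i - 0.4093 + 0.6537)/2 = (-0.0585 + 0.262i)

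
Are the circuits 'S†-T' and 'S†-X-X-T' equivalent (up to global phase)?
Yes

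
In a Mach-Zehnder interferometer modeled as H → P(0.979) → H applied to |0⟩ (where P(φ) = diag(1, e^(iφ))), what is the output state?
(0.7789 + 0.415i)|0⟩ + (0.2211 - 0.415i)|1⟩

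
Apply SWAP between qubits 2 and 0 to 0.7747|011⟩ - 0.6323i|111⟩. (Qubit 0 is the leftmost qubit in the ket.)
0.7747|110⟩ - 0.6323i|111⟩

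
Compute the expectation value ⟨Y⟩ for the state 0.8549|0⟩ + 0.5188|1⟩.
0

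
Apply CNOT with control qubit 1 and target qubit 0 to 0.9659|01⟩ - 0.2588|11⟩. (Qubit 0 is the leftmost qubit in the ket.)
-0.2588|01⟩ + 0.9659|11⟩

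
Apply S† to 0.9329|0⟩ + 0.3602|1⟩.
0.9329|0⟩ - 0.3602i|1⟩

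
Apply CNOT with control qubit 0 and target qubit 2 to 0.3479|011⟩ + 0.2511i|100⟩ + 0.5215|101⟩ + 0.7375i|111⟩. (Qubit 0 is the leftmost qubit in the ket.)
0.3479|011⟩ + 0.5215|100⟩ + 0.2511i|101⟩ + 0.7375i|110⟩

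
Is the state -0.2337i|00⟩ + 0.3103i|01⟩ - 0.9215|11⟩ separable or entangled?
Entangled

Writing the state as a|00⟩ + b|01⟩ + c|10⟩ + d|11⟩, it is a product state iff ad − bc = 0.
Here (a, b, c, d) = (-0.2337i, 0.3103i, 0, -0.9215): ad − bc = (-0.2337i)(-0.9215) − (0.3103i)(0) = 0.2154i ≠ 0, so the state is entangled.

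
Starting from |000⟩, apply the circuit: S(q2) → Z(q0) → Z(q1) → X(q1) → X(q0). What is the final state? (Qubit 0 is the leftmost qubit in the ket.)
|110⟩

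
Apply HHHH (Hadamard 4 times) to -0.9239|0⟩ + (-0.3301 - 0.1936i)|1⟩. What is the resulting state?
-0.9239|0⟩ + (-0.3301 - 0.1936i)|1⟩

H² = I, so an even number of Hadamards cancels: H^4 = I and the state is unchanged.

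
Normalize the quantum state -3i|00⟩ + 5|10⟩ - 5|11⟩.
-0.3906i|00⟩ + 0.6509|10⟩ - 0.6509|11⟩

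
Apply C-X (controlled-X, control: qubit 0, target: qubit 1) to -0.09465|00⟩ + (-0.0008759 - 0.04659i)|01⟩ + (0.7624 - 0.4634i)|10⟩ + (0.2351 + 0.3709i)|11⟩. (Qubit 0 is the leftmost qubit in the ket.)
-0.09465|00⟩ + (-0.0008759 - 0.04659i)|01⟩ + (0.2351 + 0.3709i)|10⟩ + (0.7624 - 0.4634i)|11⟩

C-X leaves the control-|0⟩ kets |00⟩, |01⟩ unchanged and applies X to qubit 1 on the control-|1⟩ pair (|10⟩, |11⟩).
X = [[0, 1], [1, 0]].
With a = amp(|10⟩) = (0.7624 - 0.4634i) and b = amp(|11⟩) = (0.2351 + 0.3709i):
new amp(|10⟩) = (1)·b = (0.2351 + 0.3709i)
new amp(|11⟩) = (1)·a = (0.7624 - 0.4634i)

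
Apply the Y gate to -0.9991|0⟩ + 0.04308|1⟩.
-0.04308i|0⟩ - 0.9991i|1⟩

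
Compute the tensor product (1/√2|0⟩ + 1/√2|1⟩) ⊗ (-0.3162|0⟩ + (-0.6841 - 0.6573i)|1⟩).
-0.2236|00⟩ + (-0.4837 - 0.4648i)|01⟩ - 0.2236|10⟩ + (-0.4837 - 0.4648i)|11⟩

amp(|b₁b₂…⟩) = product of the factor amplitudes for bits b₁, b₂, …; only kets whose every factor amplitude is nonzero survive.
|00⟩: (1/√2)(-0.3162) = -0.2236
|01⟩: (1/√2)(-0.6841 - 0.6573i) = (-0.4837 - 0.4648i)
|10⟩: (1/√2)(-0.3162) = -0.2236
|11⟩: (1/√2)(-0.6841 - 0.6573i) = (-0.4837 - 0.4648i)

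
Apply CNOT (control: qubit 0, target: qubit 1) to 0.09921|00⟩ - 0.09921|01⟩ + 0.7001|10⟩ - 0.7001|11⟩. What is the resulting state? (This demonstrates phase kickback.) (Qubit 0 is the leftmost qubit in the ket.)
0.09921|00⟩ - 0.09921|01⟩ - 0.7001|10⟩ + 0.7001|11⟩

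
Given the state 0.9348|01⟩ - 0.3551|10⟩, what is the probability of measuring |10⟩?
0.1261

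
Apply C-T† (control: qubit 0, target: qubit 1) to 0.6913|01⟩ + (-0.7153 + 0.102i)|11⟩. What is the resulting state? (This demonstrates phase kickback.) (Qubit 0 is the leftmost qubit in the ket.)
0.6913|01⟩ + (-0.4337 + 0.5779i)|11⟩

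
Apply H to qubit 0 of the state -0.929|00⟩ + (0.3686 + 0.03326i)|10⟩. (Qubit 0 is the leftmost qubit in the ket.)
(-0.3963 + 0.02352i)|00⟩ + (-0.9175 - 0.02352i)|10⟩

H on qubit 0 mixes each pair of kets that differ only in qubit 0: amplitudes (a, b) of (|…0…⟩, |…1…⟩) become ((a + b)/√2, (a − b)/√2). Kets absent from the input have amplitude 0.
(|00⟩, |10⟩): (a, b) = (-0.929, (0.3686 + 0.03326i)) → ((-0.3963 + 0.02352i), (-0.9175 - 0.02352i))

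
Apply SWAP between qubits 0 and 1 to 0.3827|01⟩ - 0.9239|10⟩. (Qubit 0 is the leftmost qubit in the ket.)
-0.9239|01⟩ + 0.3827|10⟩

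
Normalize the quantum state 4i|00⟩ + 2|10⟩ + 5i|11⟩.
0.5963i|00⟩ + 0.2981|10⟩ + 0.7454i|11⟩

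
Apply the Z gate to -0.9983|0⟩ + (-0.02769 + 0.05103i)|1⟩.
-0.9983|0⟩ + (0.02769 - 0.05103i)|1⟩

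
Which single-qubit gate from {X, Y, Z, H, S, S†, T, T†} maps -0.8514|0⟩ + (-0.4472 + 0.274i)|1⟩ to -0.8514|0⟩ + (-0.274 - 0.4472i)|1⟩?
S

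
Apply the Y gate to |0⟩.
i|1⟩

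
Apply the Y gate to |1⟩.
-i|0⟩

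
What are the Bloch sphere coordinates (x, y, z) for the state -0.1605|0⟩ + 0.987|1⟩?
(-0.3168, 0, -0.9484)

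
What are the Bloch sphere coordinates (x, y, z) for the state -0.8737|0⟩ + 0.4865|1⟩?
(-0.8501, 0, 0.5267)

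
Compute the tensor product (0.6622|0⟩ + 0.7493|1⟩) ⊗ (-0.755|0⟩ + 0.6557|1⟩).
-0.5|00⟩ + 0.4342|01⟩ - 0.5657|10⟩ + 0.4913|11⟩

amp(|b₁b₂…⟩) = product of the factor amplitudes for bits b₁, b₂, …; only kets whose every factor amplitude is nonzero survive.
|00⟩: (0.6622)(-0.755) = -0.5
|01⟩: (0.6622)(0.6557) = 0.4342
|10⟩: (0.7493)(-0.755) = -0.5657
|11⟩: (0.7493)(0.6557) = 0.4913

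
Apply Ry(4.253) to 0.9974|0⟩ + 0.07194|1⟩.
-0.5873|0⟩ + 0.8094|1⟩

Ry(4.253) = [[cos(θ/2), −sin(θ/2)], [sin(θ/2), cos(θ/2)]]; θ = 4.253, cos(θ/2) ≈ -0.527541, sin(θ/2) ≈ 0.849529.
With a = amp(|0⟩) = 0.9974 and b = amp(|1⟩) = 0.07194:
new amp(|0⟩) = (-0.527541)·a + (-0.849529)·b = -0.5873
new amp(|1⟩) = (0.849529)·a + (-0.527541)·b = 0.8094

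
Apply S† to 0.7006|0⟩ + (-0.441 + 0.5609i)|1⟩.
0.7006|0⟩ + (0.5609 + 0.441i)|1⟩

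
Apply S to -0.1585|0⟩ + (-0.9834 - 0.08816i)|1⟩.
-0.1585|0⟩ + (0.08816 - 0.9834i)|1⟩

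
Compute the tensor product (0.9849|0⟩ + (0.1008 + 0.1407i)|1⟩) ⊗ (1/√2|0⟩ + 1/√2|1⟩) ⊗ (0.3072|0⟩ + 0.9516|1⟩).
0.2139|000⟩ + 0.6627|001⟩ + 0.2139|010⟩ + 0.6627|011⟩ + (0.0219 + 0.03056i)|100⟩ + (0.06783 + 0.09467i)|101⟩ + (0.0219 + 0.03056i)|110⟩ + (0.06783 + 0.09467i)|111⟩

amp(|b₁b₂…⟩) = product of the factor amplitudes for bits b₁, b₂, …; only kets whose every factor amplitude is nonzero survive.
|000⟩: (0.9849)(1/√2)(0.3072) = 0.2139
|001⟩: (0.9849)(1/√2)(0.9516) = 0.6627
|010⟩: (0.9849)(1/√2)(0.3072) = 0.2139
|011⟩: (0.9849)(1/√2)(0.9516) = 0.6627
|100⟩: (0.1008 + 0.1407i)(1/√2)(0.3072) = (0.0219 + 0.03056i)
|101⟩: (0.1008 + 0.1407i)(1/√2)(0.9516) = (0.06783 + 0.09467i)
|110⟩: (0.1008 + 0.1407i)(1/√2)(0.3072) = (0.0219 + 0.03056i)
|111⟩: (0.1008 + 0.1407i)(1/√2)(0.9516) = (0.06783 + 0.09467i)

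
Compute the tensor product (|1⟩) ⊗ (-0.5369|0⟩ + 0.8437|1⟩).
-0.5369|10⟩ + 0.8437|11⟩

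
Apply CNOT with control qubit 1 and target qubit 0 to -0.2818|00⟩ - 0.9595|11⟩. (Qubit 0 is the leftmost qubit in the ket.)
-0.2818|00⟩ - 0.9595|01⟩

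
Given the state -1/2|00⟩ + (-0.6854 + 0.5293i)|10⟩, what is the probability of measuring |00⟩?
1/4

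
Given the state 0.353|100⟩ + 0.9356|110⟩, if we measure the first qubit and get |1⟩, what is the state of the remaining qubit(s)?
0.353|00⟩ + 0.9356|10⟩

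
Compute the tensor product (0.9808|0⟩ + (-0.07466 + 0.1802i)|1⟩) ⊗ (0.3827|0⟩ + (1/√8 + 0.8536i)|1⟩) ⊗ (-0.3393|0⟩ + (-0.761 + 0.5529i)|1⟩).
-0.1274|000⟩ + (-0.2856 + 0.2075i)|001⟩ + (-0.1177 - 0.2841i)|010⟩ + (-0.7268 - 0.4454i)|011⟩ + (0.009695 - 0.0234i)|100⟩ + (-0.01639 - 0.06828i)|101⟩ + (0.06115 + 0.000006601i)|110⟩ + (0.1372 - 0.09963i)|111⟩

amp(|b₁b₂…⟩) = product of the factor amplitudes for bits b₁, b₂, …; only kets whose every factor amplitude is nonzero survive.
|000⟩: (0.9808)(0.3827)(-0.3393) = -0.1274
|001⟩: (0.9808)(0.3827)(-0.761 + 0.5529i) = (-0.2856 + 0.2075i)
|010⟩: (0.9808)(1/√8 + 0.8536i)(-0.3393) = (-0.1177 - 0.2841i)
|011⟩: (0.9808)(1/√8 + 0.8536i)(-0.761 + 0.5529i) = (-0.7268 - 0.4454i)
|100⟩: (-0.07466 + 0.1802i)(0.3827)(-0.3393) = (0.009695 - 0.0234i)
|101⟩: (-0.07466 + 0.1802i)(0.3827)(-0.761 + 0.5529i) = (-0.01639 - 0.06828i)
|110⟩: (-0.07466 + 0.1802i)(1/√8 + 0.8536i)(-0.3393) = (0.06115 + 0.000006601i)
|111⟩: (-0.07466 + 0.1802i)(1/√8 + 0.8536i)(-0.761 + 0.5529i) = (0.1372 - 0.09963i)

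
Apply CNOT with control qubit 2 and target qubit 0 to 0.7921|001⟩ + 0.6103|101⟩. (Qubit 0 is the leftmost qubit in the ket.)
0.6103|001⟩ + 0.7921|101⟩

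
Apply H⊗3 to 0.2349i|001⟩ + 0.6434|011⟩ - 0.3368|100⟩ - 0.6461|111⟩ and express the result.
(-0.12 + 0.08305i)|000⟩ + (-0.1181 - 0.08305i)|001⟩ + (-0.1181 + 0.08305i)|010⟩ + (-0.12 - 0.08305i)|011⟩ + (0.575 + 0.08305i)|100⟩ + (-0.3368 - 0.08305i)|101⟩ + (-0.3368 + 0.08305i)|110⟩ + (0.575 - 0.08305i)|111⟩

H⊗3 gives amp(|y⟩) = (1/2√2) Σ_x (−1)^(x·y) amp(|x⟩), where x·y is the number of positions in which both x and y have a 1.
|000⟩: (0.2349i + 0.6434 - 0.3368 - 0.6461)/(2√2) = (-0.12 + 0.08305i)
|001⟩: (-0.2349i - 0.6434 - 0.3368 + 0.6461)/(2√2) = (-0.1181 - 0.08305i)
|010⟩: (0.2349i - 0.6434 - 0.3368 + 0.6461)/(2√2) = (-0.1181 + 0.08305i)
|011⟩: (-0.2349i + 0.6434 - 0.3368 - 0.6461)/(2√2) = (-0.12 - 0.08305i)
|100⟩: (0.2349i + 0.6434 + 0.3368 + 0.6461)/(2√2) = (0.575 + 0.08305i)
|101⟩: (-0.2349i - 0.6434 + 0.3368 - 0.6461)/(2√2) = (-0.3368 - 0.08305i)
|110⟩: (0.2349i - 0.6434 + 0.3368 - 0.6461)/(2√2) = (-0.3368 + 0.08305i)
|111⟩: (-0.2349i + 0.6434 + 0.3368 + 0.6461)/(2√2) = (0.575 - 0.08305i)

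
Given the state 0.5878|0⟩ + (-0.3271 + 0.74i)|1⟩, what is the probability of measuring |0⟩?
0.3455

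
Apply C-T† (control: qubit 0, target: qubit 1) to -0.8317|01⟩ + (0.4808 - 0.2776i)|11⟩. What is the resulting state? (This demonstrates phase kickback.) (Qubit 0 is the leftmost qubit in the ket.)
-0.8317|01⟩ + (0.1437 - 0.5363i)|11⟩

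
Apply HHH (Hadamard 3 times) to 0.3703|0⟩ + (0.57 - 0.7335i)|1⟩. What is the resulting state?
(0.6649 - 0.5187i)|0⟩ + (-0.1412 + 0.5187i)|1⟩

H² = I, so H^3 = H: a single Hadamard. With (a, b) = (0.3703, (0.57 - 0.7335i)), H gives ((a + b)/√2, (a − b)/√2) = ((0.6649 - 0.5187i), (-0.1412 + 0.5187i)).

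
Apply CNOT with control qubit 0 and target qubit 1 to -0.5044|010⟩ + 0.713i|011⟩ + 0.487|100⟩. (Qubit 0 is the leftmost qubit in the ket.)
-0.5044|010⟩ + 0.713i|011⟩ + 0.487|110⟩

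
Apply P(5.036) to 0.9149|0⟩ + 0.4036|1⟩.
0.9149|0⟩ + (0.1283 - 0.3827i)|1⟩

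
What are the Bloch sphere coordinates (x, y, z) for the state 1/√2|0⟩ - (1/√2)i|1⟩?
(0, -1, 0)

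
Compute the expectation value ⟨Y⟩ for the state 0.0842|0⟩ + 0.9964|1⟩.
0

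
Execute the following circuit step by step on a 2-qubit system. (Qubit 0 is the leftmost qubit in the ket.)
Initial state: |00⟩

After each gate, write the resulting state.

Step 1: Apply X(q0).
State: |10⟩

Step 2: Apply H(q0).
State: 1/√2|00⟩ - 1/√2|10⟩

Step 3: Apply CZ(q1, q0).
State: 1/√2|00⟩ - 1/√2|10⟩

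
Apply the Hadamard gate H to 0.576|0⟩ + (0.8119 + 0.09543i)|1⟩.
(0.9814 + 0.06748i)|0⟩ + (-0.1668 - 0.06748i)|1⟩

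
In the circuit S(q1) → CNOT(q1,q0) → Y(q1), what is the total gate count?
3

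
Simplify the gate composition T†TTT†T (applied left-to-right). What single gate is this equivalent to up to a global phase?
T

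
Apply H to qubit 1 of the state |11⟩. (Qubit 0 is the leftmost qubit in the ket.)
1/√2|10⟩ - 1/√2|11⟩

H on qubit 1 mixes each pair of kets that differ only in qubit 1: amplitudes (a, b) of (|…0…⟩, |…1…⟩) become ((a + b)/√2, (a − b)/√2). Kets absent from the input have amplitude 0.
(|10⟩, |11⟩): (a, b) = (0, 1) → (1/√2, -1/√2)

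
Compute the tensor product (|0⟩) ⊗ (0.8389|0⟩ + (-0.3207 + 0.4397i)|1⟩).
0.8389|00⟩ + (-0.3207 + 0.4397i)|01⟩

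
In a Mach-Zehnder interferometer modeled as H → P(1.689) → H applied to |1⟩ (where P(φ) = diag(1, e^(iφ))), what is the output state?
(0.559 - 0.4965i)|0⟩ + (0.441 + 0.4965i)|1⟩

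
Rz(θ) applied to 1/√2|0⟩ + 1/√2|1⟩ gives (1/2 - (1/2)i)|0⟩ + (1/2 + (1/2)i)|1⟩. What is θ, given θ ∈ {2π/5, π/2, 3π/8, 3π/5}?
π/2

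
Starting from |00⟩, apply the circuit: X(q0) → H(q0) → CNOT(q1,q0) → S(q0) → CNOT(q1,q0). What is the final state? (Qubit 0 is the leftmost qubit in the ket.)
1/√2|00⟩ - (1/√2)i|10⟩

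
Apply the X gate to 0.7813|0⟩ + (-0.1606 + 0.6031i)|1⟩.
(-0.1606 + 0.6031i)|0⟩ + 0.7813|1⟩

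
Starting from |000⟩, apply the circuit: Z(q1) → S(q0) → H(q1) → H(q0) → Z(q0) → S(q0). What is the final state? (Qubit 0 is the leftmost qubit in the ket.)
1/2|000⟩ + 1/2|010⟩ - (1/2)i|100⟩ - (1/2)i|110⟩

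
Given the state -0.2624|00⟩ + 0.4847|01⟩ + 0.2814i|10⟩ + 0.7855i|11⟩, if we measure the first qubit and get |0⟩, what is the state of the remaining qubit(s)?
-0.4761|0⟩ + 0.8794|1⟩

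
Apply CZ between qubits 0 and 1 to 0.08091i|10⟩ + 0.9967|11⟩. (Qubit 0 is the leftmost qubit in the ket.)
0.08091i|10⟩ - 0.9967|11⟩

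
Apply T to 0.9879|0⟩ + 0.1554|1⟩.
0.9879|0⟩ + (0.1099 + 0.1099i)|1⟩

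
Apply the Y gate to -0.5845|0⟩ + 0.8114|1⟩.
-0.8114i|0⟩ - 0.5845i|1⟩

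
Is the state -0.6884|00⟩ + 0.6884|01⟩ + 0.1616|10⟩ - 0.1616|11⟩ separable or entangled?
Separable

Writing the state as a|00⟩ + b|01⟩ + c|10⟩ + d|11⟩, it is a product state iff ad − bc = 0.
Here (a, b, c, d) = (-0.6884, 0.6884, 0.1616, -0.1616): ad − bc = (-0.6884)(-0.1616) − (0.6884)(0.1616) = 0, so the state is separable.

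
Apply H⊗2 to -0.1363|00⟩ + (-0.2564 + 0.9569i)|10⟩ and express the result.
(-0.1964 + 0.4785i)|00⟩ + (-0.1964 + 0.4785i)|01⟩ + (0.06005 - 0.4785i)|10⟩ + (0.06005 - 0.4785i)|11⟩

H⊗2 gives amp(|y⟩) = (1/2) Σ_x (−1)^(x·y) amp(|x⟩), where x·y is the number of positions in which both x and y have a 1.
|00⟩: (-0.1363 + (-0.2564 + 0.9569i))/2 = (-0.1964 + 0.4785i)
|01⟩: (-0.1363 + (-0.2564 + 0.9569i))/2 = (-0.1964 + 0.4785i)
|10⟩: (-0.1363 - (-0.2564 + 0.9569i))/2 = (0.06005 - 0.4785i)
|11⟩: (-0.1363 - (-0.2564 + 0.9569i))/2 = (0.06005 - 0.4785i)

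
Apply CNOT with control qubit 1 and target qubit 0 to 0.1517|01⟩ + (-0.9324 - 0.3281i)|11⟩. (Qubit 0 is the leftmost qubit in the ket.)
(-0.9324 - 0.3281i)|01⟩ + 0.1517|11⟩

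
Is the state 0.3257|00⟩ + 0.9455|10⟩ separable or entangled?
Separable

Writing the state as a|00⟩ + b|01⟩ + c|10⟩ + d|11⟩, it is a product state iff ad − bc = 0.
Here (a, b, c, d) = (0.3257, 0, 0.9455, 0): ad − bc = (0.3257)(0) − (0)(0.9455) = 0, so the state is separable.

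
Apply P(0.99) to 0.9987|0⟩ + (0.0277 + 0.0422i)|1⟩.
0.9987|0⟩ + (-0.02008 + 0.04631i)|1⟩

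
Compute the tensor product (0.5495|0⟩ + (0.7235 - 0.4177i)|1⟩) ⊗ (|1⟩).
0.5495|01⟩ + (0.7235 - 0.4177i)|11⟩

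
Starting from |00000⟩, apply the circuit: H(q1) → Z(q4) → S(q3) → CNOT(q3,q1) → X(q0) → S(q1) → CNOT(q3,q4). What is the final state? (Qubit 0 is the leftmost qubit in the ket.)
1/√2|10000⟩ + (1/√2)i|11000⟩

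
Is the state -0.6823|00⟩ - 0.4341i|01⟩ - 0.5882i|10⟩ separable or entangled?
Entangled

Writing the state as a|00⟩ + b|01⟩ + c|10⟩ + d|11⟩, it is a product state iff ad − bc = 0.
Here (a, b, c, d) = (-0.6823, -0.4341i, -0.5882i, 0): ad − bc = (-0.6823)(0) − (-0.4341i)(-0.5882i) = 0.2553 ≠ 0, so the state is entangled.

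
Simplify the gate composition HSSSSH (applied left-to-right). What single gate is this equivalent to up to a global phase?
I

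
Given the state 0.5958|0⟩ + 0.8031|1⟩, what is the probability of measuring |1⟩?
0.645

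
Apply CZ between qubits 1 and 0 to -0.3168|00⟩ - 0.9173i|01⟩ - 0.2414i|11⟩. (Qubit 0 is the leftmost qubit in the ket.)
-0.3168|00⟩ - 0.9173i|01⟩ + 0.2414i|11⟩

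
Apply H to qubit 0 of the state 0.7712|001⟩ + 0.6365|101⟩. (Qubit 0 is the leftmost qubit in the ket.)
0.9954|001⟩ + 0.09525|101⟩

H on qubit 0 mixes each pair of kets that differ only in qubit 0: amplitudes (a, b) of (|…0…⟩, |…1…⟩) become ((a + b)/√2, (a − b)/√2). Kets absent from the input have amplitude 0.
(|001⟩, |101⟩): (a, b) = (0.7712, 0.6365) → (0.9954, 0.09525)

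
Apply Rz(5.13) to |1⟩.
(-0.8383 + 0.5452i)|1⟩

Rz(5.13) = [[e^(−iθ/2), 0], [0, e^(iθ/2)]] with e^(±iθ/2) = cos(θ/2) ± i·sin(θ/2); θ = 5.13, cos(θ/2) ≈ -0.838325, sin(θ/2) ≈ 0.545171.
With a = amp(|0⟩) = 0 and b = amp(|1⟩) = 1:
new amp(|0⟩) = (-0.838325 - 0.545171i)·a = 0
new amp(|1⟩) = (-0.838325 + 0.545171i)·b = (-0.8383 + 0.5452i)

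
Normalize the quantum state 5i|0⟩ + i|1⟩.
0.9806i|0⟩ + 0.1961i|1⟩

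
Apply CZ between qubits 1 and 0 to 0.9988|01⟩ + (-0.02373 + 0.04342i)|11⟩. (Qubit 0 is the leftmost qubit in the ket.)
0.9988|01⟩ + (0.02373 - 0.04342i)|11⟩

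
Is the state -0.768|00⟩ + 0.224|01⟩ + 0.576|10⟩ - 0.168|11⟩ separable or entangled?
Separable

Writing the state as a|00⟩ + b|01⟩ + c|10⟩ + d|11⟩, it is a product state iff ad − bc = 0.
Here (a, b, c, d) = (-0.768, 0.224, 0.576, -0.168): ad − bc = (-0.768)(-0.168) − (0.224)(0.576) = 0, so the state is separable.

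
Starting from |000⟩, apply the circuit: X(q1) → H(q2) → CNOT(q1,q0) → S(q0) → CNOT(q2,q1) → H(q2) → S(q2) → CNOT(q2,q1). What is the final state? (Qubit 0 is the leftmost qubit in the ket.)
(1/2)i|100⟩ - 1/2|101⟩ + (1/2)i|110⟩ + 1/2|111⟩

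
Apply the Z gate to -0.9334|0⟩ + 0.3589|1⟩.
-0.9334|0⟩ - 0.3589|1⟩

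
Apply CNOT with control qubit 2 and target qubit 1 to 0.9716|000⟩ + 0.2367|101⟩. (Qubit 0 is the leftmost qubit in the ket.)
0.9716|000⟩ + 0.2367|111⟩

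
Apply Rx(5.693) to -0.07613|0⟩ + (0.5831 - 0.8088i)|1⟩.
(-0.1624 - 0.1696i)|0⟩ + (-0.5579 + 0.796i)|1⟩

Rx(5.693) = [[cos(θ/2), −i·sin(θ/2)], [−i·sin(θ/2), cos(θ/2)]]; θ = 5.693, cos(θ/2) ≈ -0.956775, sin(θ/2) ≈ 0.290829.
With a = amp(|0⟩) = -0.07613 and b = amp(|1⟩) = (0.5831 - 0.8088i):
new amp(|0⟩) = (-0.956775)·a + (-0.290829i)·b = (-0.1624 - 0.1696i)
new amp(|1⟩) = (-0.290829i)·a + (-0.956775)·b = (-0.5579 + 0.796i)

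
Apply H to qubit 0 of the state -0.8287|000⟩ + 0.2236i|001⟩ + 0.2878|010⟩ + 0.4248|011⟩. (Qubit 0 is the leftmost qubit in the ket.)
-0.586|000⟩ + 0.1581i|001⟩ + 0.2035|010⟩ + 0.3004|011⟩ - 0.586|100⟩ + 0.1581i|101⟩ + 0.2035|110⟩ + 0.3004|111⟩

H on qubit 0 mixes each pair of kets that differ only in qubit 0: amplitudes (a, b) of (|…0…⟩, |…1…⟩) become ((a + b)/√2, (a − b)/√2). Kets absent from the input have amplitude 0.
(|000⟩, |100⟩): (a, b) = (-0.8287, 0) → (-0.586, -0.586)
(|001⟩, |101⟩): (a, b) = (0.2236i, 0) → (0.1581i, 0.1581i)
(|010⟩, |110⟩): (a, b) = (0.2878, 0) → (0.2035, 0.2035)
(|011⟩, |111⟩): (a, b) = (0.4248, 0) → (0.3004, 0.3004)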